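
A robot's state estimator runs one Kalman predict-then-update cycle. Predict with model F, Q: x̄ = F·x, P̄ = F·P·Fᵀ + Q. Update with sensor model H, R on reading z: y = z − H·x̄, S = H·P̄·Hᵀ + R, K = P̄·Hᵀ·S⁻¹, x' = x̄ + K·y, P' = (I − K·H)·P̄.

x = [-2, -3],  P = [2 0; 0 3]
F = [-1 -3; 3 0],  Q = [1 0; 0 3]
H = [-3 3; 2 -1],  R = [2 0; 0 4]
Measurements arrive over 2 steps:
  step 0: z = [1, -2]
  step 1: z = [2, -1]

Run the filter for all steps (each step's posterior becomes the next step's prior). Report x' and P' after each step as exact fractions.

step 0: x' = [-1667/1988, -246/497], P' = [5703/1988 1482/497; 1482/497 1644/497]
step 1: x' = [-5732546/8215645, -557067/8215645], P' = [9052568/8215645 8815836/8215645; 8815836/8215645 10236612/8215645]

step 0: x̄ = F·x = [11, -6]
step 0: P̄ = F·P·Fᵀ + Q = [30 -6; -6 21]
step 0: y = z − H·x̄ = [52, -30]
step 0: S = H·P̄·Hᵀ + R = [569 -297; -297 169]
step 0: K = P̄·Hᵀ·S⁻¹ = [675/3976 2739/3976; 243/497 330/497]
step 0: x' = x̄ + K·y = [-1667/1988, -246/497]
step 0: P' = (I − K·H)·P̄ = [5703/1988 1482/497; 1482/497 1644/497]
step 1: x̄ = F·x = [4619/1988, -5001/1988]
step 1: P̄ = F·P·Fᵀ + Q = [102443/1988 -70461/1988; -70461/1988 57291/1988]
step 1: y = z − H·x̄ = [8209/497, -16227/1988]
step 1: S = H·P̄·Hᵀ + R = [677470/497 -355170/497; -355170/497 756859/1988]
step 1: K = P̄·Hᵀ·S⁻¹ = [-355098/8215645 464465/1643129; 2131164/8215645 369753/1643129]
step 1: x' = x̄ + K·y = [-5732546/8215645, -557067/8215645]
step 1: P' = (I − K·H)·P̄ = [9052568/8215645 8815836/8215645; 8815836/8215645 10236612/8215645]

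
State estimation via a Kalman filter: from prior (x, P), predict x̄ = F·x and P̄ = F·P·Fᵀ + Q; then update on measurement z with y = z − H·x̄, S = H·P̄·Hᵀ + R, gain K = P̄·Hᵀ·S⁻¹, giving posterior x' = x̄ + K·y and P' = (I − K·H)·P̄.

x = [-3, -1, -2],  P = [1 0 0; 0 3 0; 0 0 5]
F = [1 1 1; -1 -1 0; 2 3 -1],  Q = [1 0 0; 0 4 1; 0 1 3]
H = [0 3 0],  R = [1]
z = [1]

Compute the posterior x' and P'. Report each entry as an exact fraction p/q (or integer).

x' = [-306/73, 28/73, -181/73]
P' = [586/73 -4/73 78/73; -4/73 8/73 -10/73; 78/73 -10/73 1947/73]

x̄ = F·x = [-6, 4, -7]
P̄ = F·P·Fᵀ + Q = [10 -4 6; -4 8 -10; 6 -10 39]
y = z − H·x̄ = [-11]
S = H·P̄·Hᵀ + R = [73]
K = P̄·Hᵀ·S⁻¹ = [-12/73; 24/73; -30/73]
x' = x̄ + K·y = [-306/73, 28/73, -181/73]
P' = (I − K·H)·P̄ = [586/73 -4/73 78/73; -4/73 8/73 -10/73; 78/73 -10/73 1947/73]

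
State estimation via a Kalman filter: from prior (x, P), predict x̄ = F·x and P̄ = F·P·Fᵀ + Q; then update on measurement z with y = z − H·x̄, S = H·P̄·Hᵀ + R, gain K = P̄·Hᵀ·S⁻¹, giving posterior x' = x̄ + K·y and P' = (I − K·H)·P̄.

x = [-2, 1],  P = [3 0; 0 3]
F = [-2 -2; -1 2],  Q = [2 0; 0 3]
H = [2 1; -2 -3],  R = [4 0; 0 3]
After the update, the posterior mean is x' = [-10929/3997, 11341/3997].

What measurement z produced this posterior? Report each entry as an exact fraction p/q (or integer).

x̄ = F·x = [2, 4]
P̄ = F·P·Fᵀ + Q = [26 -6; -6 18]
S = H·P̄·Hᵀ + R = [102 -110; -110 197]
K = P̄·Hᵀ·S⁻¹ = [2661/3997 796/3997; -1719/3997 -1812/3997]
x' − x̄ = [-18923/3997, -4647/3997] = K·y
y = (KᵀK)⁻¹·Kᵀ·(x' − x̄) = [-11, 13]
z = y + H·x̄ = [-11, 13] + [8, -16] = [-3, -3]

z = [-3, -3]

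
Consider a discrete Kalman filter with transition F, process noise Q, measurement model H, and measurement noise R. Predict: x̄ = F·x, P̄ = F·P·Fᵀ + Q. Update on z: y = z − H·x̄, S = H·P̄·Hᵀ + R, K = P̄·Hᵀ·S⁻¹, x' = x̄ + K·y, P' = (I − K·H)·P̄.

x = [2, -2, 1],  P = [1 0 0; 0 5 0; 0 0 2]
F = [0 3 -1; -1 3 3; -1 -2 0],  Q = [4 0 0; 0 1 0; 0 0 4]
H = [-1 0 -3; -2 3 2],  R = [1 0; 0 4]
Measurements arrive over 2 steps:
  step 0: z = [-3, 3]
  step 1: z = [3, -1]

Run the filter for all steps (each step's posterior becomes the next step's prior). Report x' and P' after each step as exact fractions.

step 0: x̄ = F·x = [-7, -5, 2]
step 0: P̄ = F·P·Fᵀ + Q = [51 39 -30; 39 65 -29; -30 -29 25]
step 0: y = z − H·x̄ = [-4, 0]
step 0: S = H·P̄·Hᵀ + R = [97 -24; -24 317]
step 0: K = P̄·Hᵀ·S⁻¹ = [11283/30173 -3429/30173; 1512/2743 625/2743; -13713/30173 1151/30173]
step 0: x' = x̄ + K·y = [-256343/30173, -19763/2743, 115198/30173]
step 0: P' = (I − K·H)·P̄ = [944481/30173 76134/2743 -318588/30173; 76134/2743 68844/2743 -25882/2743; -318588/30173 -25882/2743 110767/30173]
step 1: x̄ = F·x = [-59029/2321, -50242/30173, 691129/30173]
step 1: P̄ = F·P·Fᵀ + Q = [673479/2321 149541/2321 -611086/2321; 149541/2321 549161/30173 -1772721/30173; -611086/2321 -1772721/30173 7444205/30173]
step 1: y = z − H·x̄ = [1396529/30173, -2796459/30173]
step 1: S = H·P̄·Hᵀ + R = [28118537/30173 -48808858/30173; -48808858/30173 88812765/30173]
step 1: K = P̄·Hᵀ·S⁻¹ = [-213849751/3810704917 -1300330037/3810704917; 571920000/3810704917 66048255/3810704917; -1169347467/3810704917 449712965/3810704917]
step 1: x' = x̄ + K·y = [13701817815/3810704917, 14004049717/3810704917, -8515654345/3810704917]
step 1: P' = (I − K·H)·P̄ = [24596829553/3810704917 20082552942/3810704917 -8127659934/3810704917; 20082552942/3810704917 18066315844/3810704917 -6884824314/3810704917; -8127659934/3810704917 -6884824314/3810704917 3099002467/3810704917]

step 0: x' = [-256343/30173, -19763/2743, 115198/30173], P' = [944481/30173 76134/2743 -318588/30173; 76134/2743 68844/2743 -25882/2743; -318588/30173 -25882/2743 110767/30173]
step 1: x' = [13701817815/3810704917, 14004049717/3810704917, -8515654345/3810704917], P' = [24596829553/3810704917 20082552942/3810704917 -8127659934/3810704917; 20082552942/3810704917 18066315844/3810704917 -6884824314/3810704917; -8127659934/3810704917 -6884824314/3810704917 3099002467/3810704917]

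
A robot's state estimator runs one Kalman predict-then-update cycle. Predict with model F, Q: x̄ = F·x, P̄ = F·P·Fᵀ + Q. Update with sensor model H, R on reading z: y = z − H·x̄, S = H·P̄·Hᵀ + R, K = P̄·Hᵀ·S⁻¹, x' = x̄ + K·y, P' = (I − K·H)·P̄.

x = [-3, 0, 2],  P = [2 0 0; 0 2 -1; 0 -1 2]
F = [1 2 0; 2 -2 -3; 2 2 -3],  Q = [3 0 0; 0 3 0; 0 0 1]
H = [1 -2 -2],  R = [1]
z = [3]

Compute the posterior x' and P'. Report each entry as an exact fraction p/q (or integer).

x̄ = F·x = [-3, -12, -12]
P̄ = F·P·Fᵀ + Q = [13 2 18; 2 25 18; 18 18 47]
y = z − H·x̄ = [-42]
S = H·P̄·Hᵀ + R = [366]
K = P̄·Hᵀ·S⁻¹ = [-9/122; -14/61; -56/183]
x' = x̄ + K·y = [6/61, -144/61, 52/61]
P' = (I − K·H)·P̄ = [1343/122 -256/61 594/61; -256/61 349/61 -470/61; 594/61 -470/61 2329/183]

x' = [6/61, -144/61, 52/61]
P' = [1343/122 -256/61 594/61; -256/61 349/61 -470/61; 594/61 -470/61 2329/183]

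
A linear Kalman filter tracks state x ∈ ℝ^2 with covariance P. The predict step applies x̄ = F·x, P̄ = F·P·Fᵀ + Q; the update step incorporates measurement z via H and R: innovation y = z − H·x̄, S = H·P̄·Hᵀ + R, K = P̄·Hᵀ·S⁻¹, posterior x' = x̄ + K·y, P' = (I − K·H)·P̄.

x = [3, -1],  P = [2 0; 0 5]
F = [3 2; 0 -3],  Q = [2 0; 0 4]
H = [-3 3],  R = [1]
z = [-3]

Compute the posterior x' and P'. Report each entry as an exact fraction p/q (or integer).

x' = [3752/671, 6159/1342]
P' = [4790/671 4755/671; 4755/671 9589/1342]

x̄ = F·x = [7, 3]
P̄ = F·P·Fᵀ + Q = [40 -30; -30 49]
y = z − H·x̄ = [9]
S = H·P̄·Hᵀ + R = [1342]
K = P̄·Hᵀ·S⁻¹ = [-105/671; 237/1342]
x' = x̄ + K·y = [3752/671, 6159/1342]
P' = (I − K·H)·P̄ = [4790/671 4755/671; 4755/671 9589/1342]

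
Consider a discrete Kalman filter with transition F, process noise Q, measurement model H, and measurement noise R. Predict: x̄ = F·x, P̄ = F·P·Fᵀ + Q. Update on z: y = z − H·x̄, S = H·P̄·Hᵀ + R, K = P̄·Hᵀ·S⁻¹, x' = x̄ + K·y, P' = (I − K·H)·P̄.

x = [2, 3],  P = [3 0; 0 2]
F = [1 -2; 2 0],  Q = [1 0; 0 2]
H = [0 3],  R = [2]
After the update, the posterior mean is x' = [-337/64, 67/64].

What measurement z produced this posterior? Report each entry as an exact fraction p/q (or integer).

x̄ = F·x = [-4, 4]
P̄ = F·P·Fᵀ + Q = [12 6; 6 14]
S = H·P̄·Hᵀ + R = [128]
K = P̄·Hᵀ·S⁻¹ = [9/64; 21/64]
x' − x̄ = [-81/64, -189/64] = K·y
y = (KᵀK)⁻¹·Kᵀ·(x' − x̄) = [-9]
z = y + H·x̄ = [-9] + [12] = [3]

z = [3]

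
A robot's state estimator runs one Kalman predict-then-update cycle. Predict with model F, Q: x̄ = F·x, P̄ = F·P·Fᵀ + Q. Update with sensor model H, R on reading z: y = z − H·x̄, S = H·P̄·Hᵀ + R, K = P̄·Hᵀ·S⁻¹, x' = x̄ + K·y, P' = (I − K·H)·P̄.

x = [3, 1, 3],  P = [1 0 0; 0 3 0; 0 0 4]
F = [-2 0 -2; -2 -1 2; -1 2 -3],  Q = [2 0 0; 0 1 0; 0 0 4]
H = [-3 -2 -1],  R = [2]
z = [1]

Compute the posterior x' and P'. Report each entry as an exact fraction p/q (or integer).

x̄ = F·x = [-12, -1, -10]
P̄ = F·P·Fᵀ + Q = [22 -12 26; -12 24 -28; 26 -28 53]
y = z − H·x̄ = [-47]
S = H·P̄·Hᵀ + R = [249]
K = P̄·Hᵀ·S⁻¹ = [-68/249; 16/249; -25/83]
x' = x̄ + K·y = [208/249, -1001/249, 345/83]
P' = (I − K·H)·P̄ = [854/249 -1900/249 458/83; -1900/249 5720/249 -1924/83; 458/83 -1924/83 2524/83]

x' = [208/249, -1001/249, 345/83]
P' = [854/249 -1900/249 458/83; -1900/249 5720/249 -1924/83; 458/83 -1924/83 2524/83]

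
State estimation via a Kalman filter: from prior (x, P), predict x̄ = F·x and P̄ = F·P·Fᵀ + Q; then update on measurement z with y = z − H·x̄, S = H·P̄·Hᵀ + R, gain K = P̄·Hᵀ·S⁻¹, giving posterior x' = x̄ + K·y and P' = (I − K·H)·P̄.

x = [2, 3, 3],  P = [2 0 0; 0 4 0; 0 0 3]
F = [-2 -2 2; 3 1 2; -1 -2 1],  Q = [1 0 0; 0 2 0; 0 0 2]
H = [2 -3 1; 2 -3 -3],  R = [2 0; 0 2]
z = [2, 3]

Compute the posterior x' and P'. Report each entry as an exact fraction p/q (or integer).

x' = [21478/7421, 18023/14842, -13669/59368]
P' = [55041/7421 35960/7421 1906/7421; 35960/7421 24512/7421 657/7421; 1906/7421 657/7421 7311/29684]

x̄ = F·x = [-4, 15, -5]
P̄ = F·P·Fᵀ + Q = [37 -8 26; -8 36 -8; 26 -8 23]
y = z − H·x̄ = [60, 41]
S = H·P̄·Hᵀ + R = [745 347; 347 321]
K = P̄·Hᵀ·S⁻¹ = [2054/7421 -1758/7421; -959/14842 -3587/14842; 14675/59368 -14569/59368]
x' = x̄ + K·y = [21478/7421, 18023/14842, -13669/59368]
P' = (I − K·H)·P̄ = [55041/7421 35960/7421 1906/7421; 35960/7421 24512/7421 657/7421; 1906/7421 657/7421 7311/29684]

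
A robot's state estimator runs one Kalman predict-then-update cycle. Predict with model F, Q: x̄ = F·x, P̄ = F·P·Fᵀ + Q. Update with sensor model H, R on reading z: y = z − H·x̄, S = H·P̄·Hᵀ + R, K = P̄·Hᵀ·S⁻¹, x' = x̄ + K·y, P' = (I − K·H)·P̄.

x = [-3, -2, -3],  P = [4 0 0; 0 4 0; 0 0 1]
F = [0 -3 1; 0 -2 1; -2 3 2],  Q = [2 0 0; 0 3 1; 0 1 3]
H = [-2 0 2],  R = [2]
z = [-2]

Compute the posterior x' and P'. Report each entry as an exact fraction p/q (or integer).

x' = [-169/333, -403/333, -170/111]
P' = [2329/333 1609/333 752/111; 1609/333 2428/333 521/111; 752/111 521/111 261/37]

x̄ = F·x = [3, 1, -6]
P̄ = F·P·Fᵀ + Q = [39 25 -34; 25 20 -21; -34 -21 59]
y = z − H·x̄ = [16]
S = H·P̄·Hᵀ + R = [666]
K = P̄·Hᵀ·S⁻¹ = [-73/333; -46/333; 31/111]
x' = x̄ + K·y = [-169/333, -403/333, -170/111]
P' = (I − K·H)·P̄ = [2329/333 1609/333 752/111; 1609/333 2428/333 521/111; 752/111 521/111 261/37]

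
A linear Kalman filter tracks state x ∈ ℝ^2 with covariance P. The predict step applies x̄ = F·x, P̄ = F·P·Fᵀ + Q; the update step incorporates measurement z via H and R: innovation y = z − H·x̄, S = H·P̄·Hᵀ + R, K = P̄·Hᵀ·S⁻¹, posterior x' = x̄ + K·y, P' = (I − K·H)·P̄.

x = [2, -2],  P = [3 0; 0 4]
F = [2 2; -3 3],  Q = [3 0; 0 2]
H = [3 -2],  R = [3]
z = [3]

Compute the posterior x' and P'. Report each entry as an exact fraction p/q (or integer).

x' = [-1701/470, -1644/235]
P' = [8009/470 5946/235; 5946/235 9003/235]

x̄ = F·x = [0, -12]
P̄ = F·P·Fᵀ + Q = [31 6; 6 65]
y = z − H·x̄ = [-21]
S = H·P̄·Hᵀ + R = [470]
K = P̄·Hᵀ·S⁻¹ = [81/470; -56/235]
x' = x̄ + K·y = [-1701/470, -1644/235]
P' = (I − K·H)·P̄ = [8009/470 5946/235; 5946/235 9003/235]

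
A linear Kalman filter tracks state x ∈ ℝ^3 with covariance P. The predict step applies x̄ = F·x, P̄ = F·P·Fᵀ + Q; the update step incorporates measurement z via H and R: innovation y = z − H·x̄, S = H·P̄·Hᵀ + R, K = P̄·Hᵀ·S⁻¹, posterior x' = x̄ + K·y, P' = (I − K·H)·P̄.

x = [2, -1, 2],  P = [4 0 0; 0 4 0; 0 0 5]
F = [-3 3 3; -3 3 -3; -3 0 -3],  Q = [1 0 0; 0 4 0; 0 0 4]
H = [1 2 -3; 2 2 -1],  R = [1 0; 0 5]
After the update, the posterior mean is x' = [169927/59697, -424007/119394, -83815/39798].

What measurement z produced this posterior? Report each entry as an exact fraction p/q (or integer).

x̄ = F·x = [-3, -15, -12]
P̄ = F·P·Fᵀ + Q = [118 27 -9; 27 121 81; -9 81 85]
S = H·P̄·Hᵀ + R = [558 552; 552 974]
K = P̄·Hᵀ·S⁻¹ = [14389/119394 9499/39798; -23339/59697 17603/39798; -10993/19899 4957/13266]
x' − x̄ = [349018/59697, 1366903/119394, 393761/39798] = K·y
y = (KᵀK)⁻¹·Kᵀ·(x' − x̄) = [-1, 25]
z = y + H·x̄ = [-1, 25] + [3, -24] = [2, 1]

z = [2, 1]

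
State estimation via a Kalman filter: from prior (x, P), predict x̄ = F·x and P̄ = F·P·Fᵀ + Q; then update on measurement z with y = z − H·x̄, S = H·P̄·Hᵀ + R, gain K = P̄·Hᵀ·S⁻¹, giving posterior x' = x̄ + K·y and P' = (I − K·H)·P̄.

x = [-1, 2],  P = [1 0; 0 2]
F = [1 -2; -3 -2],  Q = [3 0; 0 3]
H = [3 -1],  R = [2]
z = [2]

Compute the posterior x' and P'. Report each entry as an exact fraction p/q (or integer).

x̄ = F·x = [-5, -1]
P̄ = F·P·Fᵀ + Q = [12 5; 5 20]
y = z − H·x̄ = [16]
S = H·P̄·Hᵀ + R = [100]
K = P̄·Hᵀ·S⁻¹ = [31/100; -1/20]
x' = x̄ + K·y = [-1/25, -9/5]
P' = (I − K·H)·P̄ = [239/100 131/20; 131/20 79/4]

x' = [-1/25, -9/5]
P' = [239/100 131/20; 131/20 79/4]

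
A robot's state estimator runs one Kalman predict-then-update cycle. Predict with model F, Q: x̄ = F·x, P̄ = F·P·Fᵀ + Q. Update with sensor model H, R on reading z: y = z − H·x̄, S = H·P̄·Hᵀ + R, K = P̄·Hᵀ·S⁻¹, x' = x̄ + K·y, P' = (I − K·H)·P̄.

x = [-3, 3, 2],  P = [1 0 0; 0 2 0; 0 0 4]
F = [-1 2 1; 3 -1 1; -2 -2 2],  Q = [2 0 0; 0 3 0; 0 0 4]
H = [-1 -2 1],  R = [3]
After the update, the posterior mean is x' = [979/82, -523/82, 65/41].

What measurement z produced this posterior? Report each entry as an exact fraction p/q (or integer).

x̄ = F·x = [11, -10, 4]
P̄ = F·P·Fᵀ + Q = [15 -3 2; -3 18 6; 2 6 32]
S = H·P̄·Hᵀ + R = [82]
K = P̄·Hᵀ·S⁻¹ = [-7/82; -27/82; 9/41]
x' − x̄ = [77/82, 297/82, -99/41] = K·y
y = (KᵀK)⁻¹·Kᵀ·(x' − x̄) = [-11]
z = y + H·x̄ = [-11] + [13] = [2]

z = [2]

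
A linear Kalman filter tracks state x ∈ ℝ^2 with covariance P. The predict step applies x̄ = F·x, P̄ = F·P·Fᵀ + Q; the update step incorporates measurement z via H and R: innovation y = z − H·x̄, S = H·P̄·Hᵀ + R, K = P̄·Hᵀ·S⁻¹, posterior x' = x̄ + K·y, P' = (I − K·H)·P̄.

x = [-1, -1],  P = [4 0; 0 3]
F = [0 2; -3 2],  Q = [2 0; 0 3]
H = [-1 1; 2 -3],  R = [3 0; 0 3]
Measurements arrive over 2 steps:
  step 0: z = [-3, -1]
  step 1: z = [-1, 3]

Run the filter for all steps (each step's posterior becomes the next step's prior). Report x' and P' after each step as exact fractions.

step 0: x̄ = F·x = [-2, 1]
step 0: P̄ = F·P·Fᵀ + Q = [14 12; 12 51]
step 0: y = z − H·x̄ = [-6, 6]
step 0: S = H·P̄·Hᵀ + R = [44 -121; -121 374]
step 0: K = P̄·Hᵀ·S⁻¹ = [-52/55 -18/55; -31/55 -29/55]
step 0: x' = x̄ + K·y = [94/55, 67/55]
step 0: P' = (I − K·H)·P̄ = [522/55 366/55; 366/55 273/55]
step 1: x̄ = F·x = [134/55, -148/55]
step 1: P̄ = F·P·Fᵀ + Q = [1202/55 -1104/55; -1104/55 1563/55]
step 1: y = z − H·x̄ = [227/55, -547/55]
step 1: S = H·P̄·Hᵀ + R = [5138/55 -12613/55; -12613/55 32288/55]
step 1: K = P̄·Hᵀ·S⁻¹ = [-157348/453865 18882/453865; -58651/453865 -119861/453865]
step 1: x' = x̄ + K·y = [268572/453865, -271306/453865]
step 1: P' = (I − K·H)·P̄ = [1359486/453865 887442/453865; 887442/453865 711489/453865]

step 0: x' = [94/55, 67/55], P' = [522/55 366/55; 366/55 273/55]
step 1: x' = [268572/453865, -271306/453865], P' = [1359486/453865 887442/453865; 887442/453865 711489/453865]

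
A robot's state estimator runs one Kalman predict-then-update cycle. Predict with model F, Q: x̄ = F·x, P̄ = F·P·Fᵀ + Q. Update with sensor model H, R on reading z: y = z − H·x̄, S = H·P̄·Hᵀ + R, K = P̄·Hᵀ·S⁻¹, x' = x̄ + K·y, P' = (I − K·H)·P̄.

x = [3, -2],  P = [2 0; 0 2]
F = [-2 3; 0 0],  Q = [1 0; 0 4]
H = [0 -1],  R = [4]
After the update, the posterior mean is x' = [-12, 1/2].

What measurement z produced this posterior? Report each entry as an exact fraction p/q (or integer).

z = [-1]

x̄ = F·x = [-12, 0]
P̄ = F·P·Fᵀ + Q = [27 0; 0 4]
S = H·P̄·Hᵀ + R = [8]
K = P̄·Hᵀ·S⁻¹ = [0; -1/2]
x' − x̄ = [0, 1/2] = K·y
y = (KᵀK)⁻¹·Kᵀ·(x' − x̄) = [-1]
z = y + H·x̄ = [-1] + [0] = [-1]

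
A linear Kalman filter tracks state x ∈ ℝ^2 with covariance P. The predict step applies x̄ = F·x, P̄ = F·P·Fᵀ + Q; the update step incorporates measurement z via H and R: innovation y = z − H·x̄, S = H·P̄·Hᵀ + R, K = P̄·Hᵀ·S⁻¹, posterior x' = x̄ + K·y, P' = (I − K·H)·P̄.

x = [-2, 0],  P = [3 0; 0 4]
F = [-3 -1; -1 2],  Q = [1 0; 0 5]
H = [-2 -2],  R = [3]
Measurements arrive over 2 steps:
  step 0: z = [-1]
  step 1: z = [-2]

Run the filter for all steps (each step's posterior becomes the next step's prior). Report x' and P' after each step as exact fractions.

step 0: x' = [84/47, -56/47], P' = [3164/235 -613/47; -613/47 628/47]
step 1: x' = [-136804/319481, 449700/319481], P' = [872535/319481 -776541/319481; -776541/319481 919629/319481]

step 0: x̄ = F·x = [6, 2]
step 0: P̄ = F·P·Fᵀ + Q = [32 1; 1 24]
step 0: y = z − H·x̄ = [15]
step 0: S = H·P̄·Hᵀ + R = [235]
step 0: K = P̄·Hᵀ·S⁻¹ = [-66/235; -10/47]
step 0: x' = x̄ + K·y = [84/47, -56/47]
step 0: P' = (I − K·H)·P̄ = [3164/235 -613/47; -613/47 628/47]
step 1: x̄ = F·x = [-196/47, -196/47]
step 1: P̄ = F·P·Fᵀ + Q = [13461/235 18537/235; 18537/235 29159/235]
step 1: y = z − H·x̄ = [-878/47]
step 1: S = H·P̄·Hᵀ + R = [319481/235]
step 1: K = P̄·Hᵀ·S⁻¹ = [-63996/319481; -95392/319481]
step 1: x' = x̄ + K·y = [-136804/319481, 449700/319481]
step 1: P' = (I − K·H)·P̄ = [872535/319481 -776541/319481; -776541/319481 919629/319481]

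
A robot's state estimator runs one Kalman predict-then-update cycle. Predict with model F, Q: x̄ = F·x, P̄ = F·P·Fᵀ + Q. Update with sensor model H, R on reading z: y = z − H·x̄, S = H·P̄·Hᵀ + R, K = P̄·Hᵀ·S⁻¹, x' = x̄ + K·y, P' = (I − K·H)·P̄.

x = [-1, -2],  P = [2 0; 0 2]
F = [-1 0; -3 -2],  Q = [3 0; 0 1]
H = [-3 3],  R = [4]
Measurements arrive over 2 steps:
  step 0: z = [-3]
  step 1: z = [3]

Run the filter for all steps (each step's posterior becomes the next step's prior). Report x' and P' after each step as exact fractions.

step 0: x' = [121/184, -35/184], P' = [911/184 915/184; 915/184 999/184]
step 1: x' = [-197/710, 12647/17750], P' = [659/142 3357/710; 3357/710 93323/17750]

step 0: x̄ = F·x = [1, 7]
step 0: P̄ = F·P·Fᵀ + Q = [5 6; 6 27]
step 0: y = z − H·x̄ = [-21]
step 0: S = H·P̄·Hᵀ + R = [184]
step 0: K = P̄·Hᵀ·S⁻¹ = [3/184; 63/184]
step 0: x' = x̄ + K·y = [121/184, -35/184]
step 0: P' = (I − K·H)·P̄ = [911/184 915/184; 915/184 999/184]
step 1: x̄ = F·x = [-121/184, -293/184]
step 1: P̄ = F·P·Fᵀ + Q = [1463/184 4563/184; 4563/184 23359/184]
step 1: y = z − H·x̄ = [267/46]
step 1: S = H·P̄·Hᵀ + R = [17750/23]
step 1: K = P̄·Hᵀ·S⁻¹ = [93/1420; 14097/35500]
step 1: x' = x̄ + K·y = [-197/710, 12647/17750]
step 1: P' = (I − K·H)·P̄ = [659/142 3357/710; 3357/710 93323/17750]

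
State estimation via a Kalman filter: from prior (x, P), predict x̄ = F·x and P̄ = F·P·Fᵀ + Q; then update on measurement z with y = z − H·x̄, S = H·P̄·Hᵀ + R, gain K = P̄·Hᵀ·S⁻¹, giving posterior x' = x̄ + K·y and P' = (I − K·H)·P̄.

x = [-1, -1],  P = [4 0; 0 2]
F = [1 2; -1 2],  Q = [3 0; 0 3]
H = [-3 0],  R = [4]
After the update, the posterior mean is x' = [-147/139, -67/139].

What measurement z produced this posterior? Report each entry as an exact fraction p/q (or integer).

x̄ = F·x = [-3, -1]
P̄ = F·P·Fᵀ + Q = [15 4; 4 15]
S = H·P̄·Hᵀ + R = [139]
K = P̄·Hᵀ·S⁻¹ = [-45/139; -12/139]
x' − x̄ = [270/139, 72/139] = K·y
y = (KᵀK)⁻¹·Kᵀ·(x' − x̄) = [-6]
z = y + H·x̄ = [-6] + [9] = [3]

z = [3]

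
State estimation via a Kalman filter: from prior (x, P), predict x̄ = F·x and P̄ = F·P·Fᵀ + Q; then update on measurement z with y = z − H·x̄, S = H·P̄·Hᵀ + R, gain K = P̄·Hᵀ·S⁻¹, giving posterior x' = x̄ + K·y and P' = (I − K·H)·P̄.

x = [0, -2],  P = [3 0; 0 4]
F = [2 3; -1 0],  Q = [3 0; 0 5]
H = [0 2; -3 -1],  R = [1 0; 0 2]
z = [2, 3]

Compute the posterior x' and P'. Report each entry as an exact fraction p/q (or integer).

x̄ = F·x = [-6, 0]
P̄ = F·P·Fᵀ + Q = [51 -6; -6 8]
y = z − H·x̄ = [2, -15]
S = H·P̄·Hᵀ + R = [33 20; 20 433]
K = P̄·Hᵀ·S⁻¹ = [-2256/13889 -4611/13889; 6728/13889 10/13889]
x' = x̄ + K·y = [-18681/13889, 13306/13889]
P' = (I − K·H)·P̄ = [3450/13889 -1128/13889; -1128/13889 3364/13889]

x' = [-18681/13889, 13306/13889]
P' = [3450/13889 -1128/13889; -1128/13889 3364/13889]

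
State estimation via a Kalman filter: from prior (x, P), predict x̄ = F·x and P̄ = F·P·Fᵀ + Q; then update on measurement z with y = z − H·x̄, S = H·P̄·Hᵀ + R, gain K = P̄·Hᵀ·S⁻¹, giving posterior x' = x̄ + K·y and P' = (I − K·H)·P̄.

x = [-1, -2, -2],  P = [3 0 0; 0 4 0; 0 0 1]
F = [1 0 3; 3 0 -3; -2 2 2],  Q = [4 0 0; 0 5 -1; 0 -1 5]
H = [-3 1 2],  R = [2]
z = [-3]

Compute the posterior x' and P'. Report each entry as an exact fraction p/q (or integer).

x̄ = F·x = [-7, 3, -6]
P̄ = F·P·Fᵀ + Q = [16 0 0; 0 41 -25; 0 -25 37]
y = z − H·x̄ = [-15]
S = H·P̄·Hᵀ + R = [235]
K = P̄·Hᵀ·S⁻¹ = [-48/235; -9/235; 49/235]
x' = x̄ + K·y = [-185/47, 168/47, -429/47]
P' = (I − K·H)·P̄ = [1456/235 -432/235 2352/235; -432/235 9554/235 -5434/235; 2352/235 -5434/235 6294/235]

x' = [-185/47, 168/47, -429/47]
P' = [1456/235 -432/235 2352/235; -432/235 9554/235 -5434/235; 2352/235 -5434/235 6294/235]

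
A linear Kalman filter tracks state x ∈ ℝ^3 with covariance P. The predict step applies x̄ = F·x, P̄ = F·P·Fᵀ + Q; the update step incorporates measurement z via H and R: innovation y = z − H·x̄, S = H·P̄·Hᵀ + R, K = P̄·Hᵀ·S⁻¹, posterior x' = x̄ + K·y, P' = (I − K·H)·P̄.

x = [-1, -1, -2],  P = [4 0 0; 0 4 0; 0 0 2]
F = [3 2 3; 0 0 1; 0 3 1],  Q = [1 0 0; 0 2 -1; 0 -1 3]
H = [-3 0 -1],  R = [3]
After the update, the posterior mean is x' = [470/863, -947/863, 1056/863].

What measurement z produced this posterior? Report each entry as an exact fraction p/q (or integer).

x̄ = F·x = [-11, -2, -5]
P̄ = F·P·Fᵀ + Q = [71 6 30; 6 4 1; 30 1 41]
S = H·P̄·Hᵀ + R = [863]
K = P̄·Hᵀ·S⁻¹ = [-243/863; -19/863; -131/863]
x' − x̄ = [9963/863, 779/863, 5371/863] = K·y
y = (KᵀK)⁻¹·Kᵀ·(x' − x̄) = [-41]
z = y + H·x̄ = [-41] + [38] = [-3]

z = [-3]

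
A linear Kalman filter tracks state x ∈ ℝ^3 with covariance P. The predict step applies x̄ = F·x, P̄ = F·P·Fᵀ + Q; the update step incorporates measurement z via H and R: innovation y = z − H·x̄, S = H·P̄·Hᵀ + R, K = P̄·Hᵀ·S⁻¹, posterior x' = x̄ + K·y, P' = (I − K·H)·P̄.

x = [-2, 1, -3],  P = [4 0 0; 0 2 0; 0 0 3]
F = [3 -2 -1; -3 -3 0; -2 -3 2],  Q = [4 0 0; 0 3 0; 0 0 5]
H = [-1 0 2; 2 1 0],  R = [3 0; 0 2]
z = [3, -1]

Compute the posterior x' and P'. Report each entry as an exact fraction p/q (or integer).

x' = [-34805/8459, 60315/8459, -5147/8459]
P' = [70821/16918 -64155/8459 15360/8459; -64155/8459 131676/8459 -27420/8459; 15360/8459 -27420/8459 12789/8459]

x̄ = F·x = [-5, 3, -5]
P̄ = F·P·Fᵀ + Q = [51 -24 -18; -24 57 42; -18 42 51]
y = z − H·x̄ = [8, 6]
S = H·P̄·Hᵀ + R = [330 -66; -66 167]
K = P̄·Hᵀ·S⁻¹ = [-3127/16918 303/769; 3105/8459 153/769; 3406/8459 150/769]
x' = x̄ + K·y = [-34805/8459, 60315/8459, -5147/8459]
P' = (I − K·H)·P̄ = [70821/16918 -64155/8459 15360/8459; -64155/8459 131676/8459 -27420/8459; 15360/8459 -27420/8459 12789/8459]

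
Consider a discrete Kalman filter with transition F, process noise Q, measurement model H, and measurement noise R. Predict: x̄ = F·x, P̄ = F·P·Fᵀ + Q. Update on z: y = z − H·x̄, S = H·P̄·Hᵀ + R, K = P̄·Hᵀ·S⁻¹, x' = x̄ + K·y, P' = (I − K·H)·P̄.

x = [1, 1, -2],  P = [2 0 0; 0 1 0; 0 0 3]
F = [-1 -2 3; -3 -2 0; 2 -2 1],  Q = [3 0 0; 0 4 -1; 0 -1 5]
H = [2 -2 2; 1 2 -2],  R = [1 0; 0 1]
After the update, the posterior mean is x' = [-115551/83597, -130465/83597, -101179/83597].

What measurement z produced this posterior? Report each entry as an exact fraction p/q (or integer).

z = [-2, -2]

x̄ = F·x = [-9, -5, -2]
P̄ = F·P·Fᵀ + Q = [36 10 9; 10 26 -9; 9 -9 20]
S = H·P̄·Hᵀ + R = [393 -182; -182 297]
K = P̄·Hᵀ·S⁻¹ = [27706/83597 27674/83597; -290/83597 22340/83597; 13654/83597 -5425/83597]
x' − x̄ = [636822/83597, 287520/83597, 66015/83597] = K·y
y = (KᵀK)⁻¹·Kᵀ·(x' − x̄) = [10, 13]
z = y + H·x̄ = [10, 13] + [-12, -15] = [-2, -2]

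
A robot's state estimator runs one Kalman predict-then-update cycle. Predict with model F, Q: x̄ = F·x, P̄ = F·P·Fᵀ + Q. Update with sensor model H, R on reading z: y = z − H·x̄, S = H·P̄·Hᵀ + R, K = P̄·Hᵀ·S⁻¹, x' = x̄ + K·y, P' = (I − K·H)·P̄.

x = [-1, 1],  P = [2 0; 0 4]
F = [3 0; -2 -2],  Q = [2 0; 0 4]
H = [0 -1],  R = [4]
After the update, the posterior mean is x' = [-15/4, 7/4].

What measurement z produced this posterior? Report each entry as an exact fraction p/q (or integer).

x̄ = F·x = [-3, 0]
P̄ = F·P·Fᵀ + Q = [20 -12; -12 28]
S = H·P̄·Hᵀ + R = [32]
K = P̄·Hᵀ·S⁻¹ = [3/8; -7/8]
x' − x̄ = [-3/4, 7/4] = K·y
y = (KᵀK)⁻¹·Kᵀ·(x' − x̄) = [-2]
z = y + H·x̄ = [-2] + [0] = [-2]

z = [-2]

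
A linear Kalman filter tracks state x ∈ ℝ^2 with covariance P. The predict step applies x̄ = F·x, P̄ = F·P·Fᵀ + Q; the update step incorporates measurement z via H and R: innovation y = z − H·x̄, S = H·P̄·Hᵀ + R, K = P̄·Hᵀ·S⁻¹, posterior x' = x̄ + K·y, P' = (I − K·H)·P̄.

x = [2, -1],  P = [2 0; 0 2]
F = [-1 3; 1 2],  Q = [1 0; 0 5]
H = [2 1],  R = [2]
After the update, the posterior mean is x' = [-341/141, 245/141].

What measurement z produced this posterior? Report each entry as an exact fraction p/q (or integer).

z = [-3]

x̄ = F·x = [-5, 0]
P̄ = F·P·Fᵀ + Q = [21 10; 10 15]
S = H·P̄·Hᵀ + R = [141]
K = P̄·Hᵀ·S⁻¹ = [52/141; 35/141]
x' − x̄ = [364/141, 245/141] = K·y
y = (KᵀK)⁻¹·Kᵀ·(x' − x̄) = [7]
z = y + H·x̄ = [7] + [-10] = [-3]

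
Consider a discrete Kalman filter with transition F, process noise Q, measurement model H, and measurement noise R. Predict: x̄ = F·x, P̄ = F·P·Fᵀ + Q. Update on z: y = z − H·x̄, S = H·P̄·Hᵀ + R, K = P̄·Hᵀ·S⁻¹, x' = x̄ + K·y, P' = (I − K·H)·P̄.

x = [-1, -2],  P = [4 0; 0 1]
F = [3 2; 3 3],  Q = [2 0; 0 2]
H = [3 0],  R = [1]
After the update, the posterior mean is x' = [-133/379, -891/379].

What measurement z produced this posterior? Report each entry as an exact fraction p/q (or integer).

z = [-1]

x̄ = F·x = [-7, -9]
P̄ = F·P·Fᵀ + Q = [42 42; 42 47]
S = H·P̄·Hᵀ + R = [379]
K = P̄·Hᵀ·S⁻¹ = [126/379; 126/379]
x' − x̄ = [2520/379, 2520/379] = K·y
y = (KᵀK)⁻¹·Kᵀ·(x' − x̄) = [20]
z = y + H·x̄ = [20] + [-21] = [-1]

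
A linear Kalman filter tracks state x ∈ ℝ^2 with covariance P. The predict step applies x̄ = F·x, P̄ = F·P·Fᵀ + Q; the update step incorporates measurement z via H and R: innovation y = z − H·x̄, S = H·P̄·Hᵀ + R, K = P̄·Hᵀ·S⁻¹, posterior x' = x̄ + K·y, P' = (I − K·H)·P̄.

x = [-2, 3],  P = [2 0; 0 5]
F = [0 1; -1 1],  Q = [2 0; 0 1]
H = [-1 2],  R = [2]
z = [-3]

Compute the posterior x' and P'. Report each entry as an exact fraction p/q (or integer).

x' = [11/7, -5/21]
P' = [46/7 24/7; 24/7 47/21]

x̄ = F·x = [3, 5]
P̄ = F·P·Fᵀ + Q = [7 5; 5 8]
y = z − H·x̄ = [-10]
S = H·P̄·Hᵀ + R = [21]
K = P̄·Hᵀ·S⁻¹ = [1/7; 11/21]
x' = x̄ + K·y = [11/7, -5/21]
P' = (I − K·H)·P̄ = [46/7 24/7; 24/7 47/21]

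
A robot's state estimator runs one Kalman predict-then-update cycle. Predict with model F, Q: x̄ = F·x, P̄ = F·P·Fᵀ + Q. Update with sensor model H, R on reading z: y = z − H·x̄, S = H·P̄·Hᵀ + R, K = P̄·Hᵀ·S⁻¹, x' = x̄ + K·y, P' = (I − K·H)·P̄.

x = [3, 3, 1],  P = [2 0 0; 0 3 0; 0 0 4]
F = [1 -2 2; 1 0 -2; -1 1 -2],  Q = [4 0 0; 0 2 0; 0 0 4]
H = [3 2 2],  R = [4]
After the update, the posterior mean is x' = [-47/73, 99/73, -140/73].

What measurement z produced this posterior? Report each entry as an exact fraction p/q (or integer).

x̄ = F·x = [-1, 1, -2]
P̄ = F·P·Fᵀ + Q = [34 -14 -24; -14 20 14; -24 14 25]
S = H·P̄·Hᵀ + R = [146]
K = P̄·Hᵀ·S⁻¹ = [13/73; 13/73; 3/73]
x' − x̄ = [26/73, 26/73, 6/73] = K·y
y = (KᵀK)⁻¹·Kᵀ·(x' − x̄) = [2]
z = y + H·x̄ = [2] + [-5] = [-3]

z = [-3]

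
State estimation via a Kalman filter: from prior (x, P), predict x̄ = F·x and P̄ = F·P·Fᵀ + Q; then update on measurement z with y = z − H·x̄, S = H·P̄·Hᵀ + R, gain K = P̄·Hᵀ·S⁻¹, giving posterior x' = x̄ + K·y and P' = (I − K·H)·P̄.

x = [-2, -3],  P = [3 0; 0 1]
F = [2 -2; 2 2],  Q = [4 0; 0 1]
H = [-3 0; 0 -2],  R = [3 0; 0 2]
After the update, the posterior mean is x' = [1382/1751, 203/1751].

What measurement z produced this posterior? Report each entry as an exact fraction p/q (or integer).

x̄ = F·x = [2, -10]
P̄ = F·P·Fᵀ + Q = [20 8; 8 17]
S = H·P̄·Hᵀ + R = [183 48; 48 70]
K = P̄·Hᵀ·S⁻¹ = [-572/1751 -8/1751; -8/1751 -845/1751]
x' − x̄ = [-2120/1751, 17713/1751] = K·y
y = (KᵀK)⁻¹·Kᵀ·(x' − x̄) = [4, -21]
z = y + H·x̄ = [4, -21] + [-6, 20] = [-2, -1]

z = [-2, -1]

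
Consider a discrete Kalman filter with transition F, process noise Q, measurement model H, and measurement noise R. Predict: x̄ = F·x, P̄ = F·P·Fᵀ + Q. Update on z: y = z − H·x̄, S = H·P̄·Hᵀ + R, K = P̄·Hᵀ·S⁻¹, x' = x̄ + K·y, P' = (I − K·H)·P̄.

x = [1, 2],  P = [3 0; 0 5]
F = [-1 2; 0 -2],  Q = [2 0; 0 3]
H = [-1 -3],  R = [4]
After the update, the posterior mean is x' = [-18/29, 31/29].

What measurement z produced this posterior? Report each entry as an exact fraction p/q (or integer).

z = [-3]

x̄ = F·x = [3, -4]
P̄ = F·P·Fᵀ + Q = [25 -20; -20 23]
S = H·P̄·Hᵀ + R = [116]
K = P̄·Hᵀ·S⁻¹ = [35/116; -49/116]
x' − x̄ = [-105/29, 147/29] = K·y
y = (KᵀK)⁻¹·Kᵀ·(x' − x̄) = [-12]
z = y + H·x̄ = [-12] + [9] = [-3]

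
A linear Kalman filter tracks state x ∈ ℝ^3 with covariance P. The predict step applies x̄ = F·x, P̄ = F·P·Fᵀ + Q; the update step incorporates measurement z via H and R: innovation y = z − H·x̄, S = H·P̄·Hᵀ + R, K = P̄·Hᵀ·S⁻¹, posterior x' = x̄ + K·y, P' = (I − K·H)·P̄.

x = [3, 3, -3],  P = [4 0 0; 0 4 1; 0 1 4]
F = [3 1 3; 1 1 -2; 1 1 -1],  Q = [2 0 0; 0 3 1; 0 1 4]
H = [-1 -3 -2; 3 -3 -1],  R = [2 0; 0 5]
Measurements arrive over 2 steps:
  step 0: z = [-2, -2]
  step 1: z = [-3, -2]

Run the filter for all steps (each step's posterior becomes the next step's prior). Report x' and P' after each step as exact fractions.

step 0: x̄ = F·x = [3, 12, 9]
step 0: P̄ = F·P·Fᵀ + Q = [84 -7 6; -7 23 14; 6 14 14]
step 0: y = z − H·x̄ = [55, 34]
step 0: S = H·P̄·Hᵀ + R = [499 121; 121 1156]
step 0: K = P̄·Hᵀ·S⁻¹ = [-13223/62467 15812/62467; -91456/562203 -41006/562203; -83258/562203 -9766/562203]
step 0: x' = x̄ + K·y = [-2256/62467, 107384/187401, 49531/187401]
step 0: P' = (I − K·H)·P̄ = [33699/62467 17109/62467 -29290/62467; 17109/62467 435005/562203 -638042/562203; -29290/62467 -638042/562203 1172126/562203]
step 1: x̄ = F·x = [235673/187401, 518/62467, 51085/187401]
step 1: P̄ = F·P·Fᵀ + Q = [7188818/562203 -546574/62467 -2831660/562203; -546574/62467 1225331/62467 739741/62467; -2831660/562203 739741/62467 6270500/562203]
step 1: y = z − H·x̄ = [-219698/187401, -1026074/187401]
step 1: S = H·P̄·Hᵀ + R = [171697427/562203 193818674/562203; 193818674/562203 318513650/562203]
step 1: K = P̄·Hᵀ·S⁻¹ = [-428736364/2175408397 3698227454/15227858779; -336563337/2175408397 -1171939857/15227858779; -345740036/2175408397 -53746651/4350816794]
step 1: x' = x̄ + K·y = [345697025/2175408397, 1329278738/2175408397, 1145474960/2175408397]
step 1: P' = (I − K·H)·P̄ = [7782283258/15227858779 3830466390/15227858779 -947955238/2175408397; 3830466390/15227858779 11273592194/15227858779 -2352811161/2175408397; -947955238/2175408397 -2352811161/2175408397 8697868793/4350816794]

step 0: x' = [-2256/62467, 107384/187401, 49531/187401], P' = [33699/62467 17109/62467 -29290/62467; 17109/62467 435005/562203 -638042/562203; -29290/62467 -638042/562203 1172126/562203]
step 1: x' = [345697025/2175408397, 1329278738/2175408397, 1145474960/2175408397], P' = [7782283258/15227858779 3830466390/15227858779 -947955238/2175408397; 3830466390/15227858779 11273592194/15227858779 -2352811161/2175408397; -947955238/2175408397 -2352811161/2175408397 8697868793/4350816794]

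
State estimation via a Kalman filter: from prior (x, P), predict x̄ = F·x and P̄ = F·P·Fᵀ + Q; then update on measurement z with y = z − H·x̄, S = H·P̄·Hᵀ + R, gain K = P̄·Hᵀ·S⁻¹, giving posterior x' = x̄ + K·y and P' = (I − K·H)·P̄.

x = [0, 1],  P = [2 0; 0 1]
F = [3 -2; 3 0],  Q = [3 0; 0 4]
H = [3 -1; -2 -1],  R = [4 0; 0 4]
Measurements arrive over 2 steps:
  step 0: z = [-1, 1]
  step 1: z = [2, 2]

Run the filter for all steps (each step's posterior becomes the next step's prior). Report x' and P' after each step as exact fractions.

step 0: x' = [-1500/3499, 103/3499], P' = [1104/3499 596/3499; 596/3499 6052/3499]
step 1: x' = [-28481/1033411, -1850623/1033411], P' = [319830/1033411 135146/1033411; 135146/1033411 1639402/1033411]

step 0: x̄ = F·x = [-2, 0]
step 0: P̄ = F·P·Fᵀ + Q = [25 18; 18 22]
step 0: y = z − H·x̄ = [5, -3]
step 0: S = H·P̄·Hᵀ + R = [143 -146; -146 198]
step 0: K = P̄·Hᵀ·S⁻¹ = [679/3499 -701/3499; -1066/3499 -1811/3499]
step 0: x' = x̄ + K·y = [-1500/3499, 103/3499]
step 0: P' = (I − K·H)·P̄ = [1104/3499 596/3499; 596/3499 6052/3499]
step 1: x̄ = F·x = [-4706/3499, -4500/3499]
step 1: P̄ = F·P·Fᵀ + Q = [37489/3499 6360/3499; 6360/3499 23932/3499]
step 1: y = z − H·x̄ = [16616/3499, -6914/3499]
step 1: S = H·P̄·Hᵀ + R = [337169/3499 -207362/3499; -207362/3499 213324/3499]
step 1: K = P̄·Hᵀ·S⁻¹ = [206086/1033411 -387403/2066822; -308491/1033411 -954847/2066822]
step 1: x' = x̄ + K·y = [-28481/1033411, -1850623/1033411]
step 1: P' = (I − K·H)·P̄ = [319830/1033411 135146/1033411; 135146/1033411 1639402/1033411]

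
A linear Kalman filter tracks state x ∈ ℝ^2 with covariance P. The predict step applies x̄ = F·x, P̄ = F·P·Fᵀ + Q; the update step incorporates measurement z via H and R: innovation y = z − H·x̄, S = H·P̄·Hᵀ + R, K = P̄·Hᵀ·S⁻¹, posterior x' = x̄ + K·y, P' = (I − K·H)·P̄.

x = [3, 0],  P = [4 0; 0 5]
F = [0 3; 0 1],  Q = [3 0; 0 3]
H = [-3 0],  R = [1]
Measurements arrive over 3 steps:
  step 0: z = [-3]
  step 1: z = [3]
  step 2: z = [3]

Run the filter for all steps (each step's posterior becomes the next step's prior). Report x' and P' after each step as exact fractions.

step 0: x̄ = F·x = [0, 0]
step 0: P̄ = F·P·Fᵀ + Q = [48 15; 15 8]
step 0: y = z − H·x̄ = [-3]
step 0: S = H·P̄·Hᵀ + R = [433]
step 0: K = P̄·Hᵀ·S⁻¹ = [-144/433; -45/433]
step 0: x' = x̄ + K·y = [432/433, 135/433]
step 0: P' = (I − K·H)·P̄ = [48/433 15/433; 15/433 1439/433]
step 1: x̄ = F·x = [405/433, 135/433]
step 1: P̄ = F·P·Fᵀ + Q = [14250/433 4317/433; 4317/433 2738/433]
step 1: y = z − H·x̄ = [2514/433]
step 1: S = H·P̄·Hᵀ + R = [128683/433]
step 1: K = P̄·Hᵀ·S⁻¹ = [-42750/128683; -12951/128683]
step 1: x' = x̄ + K·y = [-127845/128683, -35073/128683]
step 1: P' = (I − K·H)·P̄ = [14250/128683 4317/128683; 4317/128683 426341/128683]
step 2: x̄ = F·x = [-105219/128683, -35073/128683]
step 2: P̄ = F·P·Fᵀ + Q = [4223118/128683 1279023/128683; 1279023/128683 812390/128683]
step 2: y = z − H·x̄ = [70392/128683]
step 2: S = H·P̄·Hᵀ + R = [38136745/128683]
step 2: K = P̄·Hᵀ·S⁻¹ = [-12669354/38136745; -3837069/38136745]
step 2: x' = x̄ + K·y = [-38113281/38136745, -12493251/38136745]
step 2: P' = (I − K·H)·P̄ = [4223118/38136745 1279023/38136745; 1279023/38136745 126347783/38136745]

step 0: x' = [432/433, 135/433], P' = [48/433 15/433; 15/433 1439/433]
step 1: x' = [-127845/128683, -35073/128683], P' = [14250/128683 4317/128683; 4317/128683 426341/128683]
step 2: x' = [-38113281/38136745, -12493251/38136745], P' = [4223118/38136745 1279023/38136745; 1279023/38136745 126347783/38136745]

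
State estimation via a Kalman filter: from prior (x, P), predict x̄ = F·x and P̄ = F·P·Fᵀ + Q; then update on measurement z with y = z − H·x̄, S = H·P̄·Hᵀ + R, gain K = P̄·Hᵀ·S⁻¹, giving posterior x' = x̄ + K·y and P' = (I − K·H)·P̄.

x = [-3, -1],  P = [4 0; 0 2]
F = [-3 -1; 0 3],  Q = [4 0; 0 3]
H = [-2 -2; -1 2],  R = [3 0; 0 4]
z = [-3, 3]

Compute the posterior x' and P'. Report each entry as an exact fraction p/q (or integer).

x' = [363/1763, 7211/5289]
P' = [1344/1763 -474/1763; -474/1763 907/1763]

x̄ = F·x = [10, -3]
P̄ = F·P·Fᵀ + Q = [42 -6; -6 21]
y = z − H·x̄ = [11, 19]
S = H·P̄·Hᵀ + R = [207 12; 12 154]
K = P̄·Hᵀ·S⁻¹ = [-580/1763 -573/1763; -866/5289 572/1763]
x' = x̄ + K·y = [363/1763, 7211/5289]
P' = (I − K·H)·P̄ = [1344/1763 -474/1763; -474/1763 907/1763]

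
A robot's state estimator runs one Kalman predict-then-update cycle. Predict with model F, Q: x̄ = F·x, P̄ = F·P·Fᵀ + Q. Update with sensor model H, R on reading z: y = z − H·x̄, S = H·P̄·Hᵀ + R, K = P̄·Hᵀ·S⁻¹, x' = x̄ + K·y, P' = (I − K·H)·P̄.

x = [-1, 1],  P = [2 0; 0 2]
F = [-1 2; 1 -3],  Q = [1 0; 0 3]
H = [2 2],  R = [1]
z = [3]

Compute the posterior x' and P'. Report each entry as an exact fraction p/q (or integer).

x' = [9/5, -2/5]
P' = [239/25 -242/25; -242/25 251/25]

x̄ = F·x = [3, -4]
P̄ = F·P·Fᵀ + Q = [11 -14; -14 23]
y = z − H·x̄ = [5]
S = H·P̄·Hᵀ + R = [25]
K = P̄·Hᵀ·S⁻¹ = [-6/25; 18/25]
x' = x̄ + K·y = [9/5, -2/5]
P' = (I − K·H)·P̄ = [239/25 -242/25; -242/25 251/25]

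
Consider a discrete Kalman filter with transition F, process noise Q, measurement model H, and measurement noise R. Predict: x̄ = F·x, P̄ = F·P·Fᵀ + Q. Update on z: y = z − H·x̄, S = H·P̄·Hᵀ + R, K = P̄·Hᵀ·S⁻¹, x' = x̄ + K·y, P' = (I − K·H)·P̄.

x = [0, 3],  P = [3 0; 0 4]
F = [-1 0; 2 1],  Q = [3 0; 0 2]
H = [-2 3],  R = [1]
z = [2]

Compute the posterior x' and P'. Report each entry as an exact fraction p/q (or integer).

x̄ = F·x = [0, 3]
P̄ = F·P·Fᵀ + Q = [6 -6; -6 18]
y = z − H·x̄ = [-7]
S = H·P̄·Hᵀ + R = [259]
K = P̄·Hᵀ·S⁻¹ = [-30/259; 66/259]
x' = x̄ + K·y = [30/37, 45/37]
P' = (I − K·H)·P̄ = [654/259 426/259; 426/259 306/259]

x' = [30/37, 45/37]
P' = [654/259 426/259; 426/259 306/259]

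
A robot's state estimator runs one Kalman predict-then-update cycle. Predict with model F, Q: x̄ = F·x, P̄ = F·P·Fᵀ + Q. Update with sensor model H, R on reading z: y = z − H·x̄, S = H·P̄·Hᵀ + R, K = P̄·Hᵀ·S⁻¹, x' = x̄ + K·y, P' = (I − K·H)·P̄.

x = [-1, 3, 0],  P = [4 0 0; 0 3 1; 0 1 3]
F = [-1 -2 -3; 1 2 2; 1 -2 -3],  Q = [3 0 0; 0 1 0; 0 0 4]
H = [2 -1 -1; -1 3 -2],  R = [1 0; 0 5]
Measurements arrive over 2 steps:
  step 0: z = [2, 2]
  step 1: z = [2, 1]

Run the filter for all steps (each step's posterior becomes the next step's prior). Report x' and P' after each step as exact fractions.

step 0: x̄ = F·x = [-5, 5, -7]
step 0: P̄ = F·P·Fᵀ + Q = [58 -44 47; -44 37 -36; 47 -36 59]
step 0: y = z − H·x̄ = [10, -32]
step 0: S = H·P̄·Hᵀ + R = [245 -522; -522 1516]
step 0: K = P̄·Hᵀ·S⁻¹ = [5765/24734 -5297/49468; -8215/49468 9157/98936; -17435/49468 -29823/98936]
step 0: x' = x̄ + K·y = [9366/12367, 9339/24734, -21729/24734]
step 0: P' = (I − K·H)·P̄ = [30953/24734 51997/49468 60285/49468; 51997/49468 119723/98936 104695/98936; 60285/49468 104695/98936 171315/98936]
step 1: x̄ = F·x = [27777/24734, -3024/12367, 65241/24734]
step 1: P̄ = F·P·Fᵀ + Q = [4837083/98936 -1848185/49468 3153255/98936; -1848185/49468 780679/24734 -1275245/49468; 3153255/98936 -1275245/49468 2657227/98936]
step 1: y = z − H·x̄ = [53107/24734, 201137/24734]
step 1: S = H·P̄·Hᵀ + R = [22298691/98936 -46511725/98936; -46511725/98936 109462235/98936]
step 1: K = P̄·Hᵀ·S⁻¹ = [170463827/561017207 -207576718/2805086035; -54488422/561017207 349746488/2805086035; -143708684/561017207 -718388199/2805086035]
step 1: x' = x̄ + K·y = [3292214311/2805086035, 1573268209/2805086035, 14251048/2805086035]
step 1: P' = (I − K·H)·P̄ = [2476938106/2805086035 1928433734/2805086035 2173123343/2805086035; 1928433734/2805086035 2387157066/2805086035 1742152512/2805086035; 2173123343/2805086035 1742152512/2805086035 3322637594/2805086035]

step 0: x' = [9366/12367, 9339/24734, -21729/24734], P' = [30953/24734 51997/49468 60285/49468; 51997/49468 119723/98936 104695/98936; 60285/49468 104695/98936 171315/98936]
step 1: x' = [3292214311/2805086035, 1573268209/2805086035, 14251048/2805086035], P' = [2476938106/2805086035 1928433734/2805086035 2173123343/2805086035; 1928433734/2805086035 2387157066/2805086035 1742152512/2805086035; 2173123343/2805086035 1742152512/2805086035 3322637594/2805086035]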